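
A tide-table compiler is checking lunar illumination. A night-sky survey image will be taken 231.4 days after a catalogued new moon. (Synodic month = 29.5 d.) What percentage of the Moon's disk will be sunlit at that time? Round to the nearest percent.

231.4 d spans 7 complete synodic months (7 × 29.5 = 206.50 d) plus 24.90 d.
Phase angle: θ = 360°·(24.90 d)/(29.5 d) = 303.9°.
With cos θ = 0.557, the lit fraction is (1 − 0.557)/2 ≈ 0.221, so 22%.

22%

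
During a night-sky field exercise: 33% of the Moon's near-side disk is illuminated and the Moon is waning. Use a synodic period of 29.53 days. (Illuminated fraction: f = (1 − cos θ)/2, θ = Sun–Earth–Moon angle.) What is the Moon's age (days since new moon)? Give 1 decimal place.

cos θ = 1 − 2f = 0.340, giving a principal value of 70.1°.
Waning ⇒ past full, so θ = 360° − 70.1° = 289.9°.
Age = 29.53 × 289.9°/360° ≈ 23.78 days.

23.8 days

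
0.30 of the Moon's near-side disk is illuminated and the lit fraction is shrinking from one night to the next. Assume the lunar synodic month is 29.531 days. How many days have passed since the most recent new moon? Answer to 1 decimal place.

24.1 days

cos θ = 1 − 2f = 0.400, giving a principal value of 66.4°.
Waning ⇒ past full, so θ = 360° − 66.4° = 293.6°.
That fraction of the synodic month is 293.6/360 × 29.531 d ≈ 24.08 d.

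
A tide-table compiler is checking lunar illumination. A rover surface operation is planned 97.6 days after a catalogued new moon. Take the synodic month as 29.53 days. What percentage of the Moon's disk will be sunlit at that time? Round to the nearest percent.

67%

97.6 d spans 3 complete synodic months (3 × 29.53 = 88.59 d) plus 9.01 d.
The Moon has covered 9.01/29.53 of its cycle, so θ ≈ 360° × 9.01/29.53 = 109.8°.
With cos θ = (-0.339), the lit fraction is (1 − (-0.339))/2 ≈ 0.670, so 67%.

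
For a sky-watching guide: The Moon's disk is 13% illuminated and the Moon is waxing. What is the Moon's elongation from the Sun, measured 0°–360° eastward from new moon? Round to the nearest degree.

cos θ = 1 − 2f = 0.740, giving a principal value of 42.3°.
The Moon is waxing (0°–180°), so θ = 42.3° directly.

42°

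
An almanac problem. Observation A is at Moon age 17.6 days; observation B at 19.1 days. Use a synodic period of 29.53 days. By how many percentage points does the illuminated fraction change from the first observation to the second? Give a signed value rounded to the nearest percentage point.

-11 pp

First observation: θ = 360°·17.6/29.53 = 214.6°, so f = 0.912.
Second observation: θ = 232.8°, f = 0.802.
Δf = 0.802 − 0.912 = -0.110, i.e. -11 pp.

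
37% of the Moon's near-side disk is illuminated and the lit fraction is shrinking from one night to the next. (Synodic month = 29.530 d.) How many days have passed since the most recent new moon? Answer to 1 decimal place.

Invert f = (1 − cos θ)/2 to get cos θ = 1 − 2(0.37) = 0.260, hence θ₀ = arccos 0.260 = 74.9°.
Waning ⇒ past full, so θ = 360° − 74.9° = 285.1°.
Age = 29.530 × 285.1°/360° ≈ 23.38 days.

23.4 days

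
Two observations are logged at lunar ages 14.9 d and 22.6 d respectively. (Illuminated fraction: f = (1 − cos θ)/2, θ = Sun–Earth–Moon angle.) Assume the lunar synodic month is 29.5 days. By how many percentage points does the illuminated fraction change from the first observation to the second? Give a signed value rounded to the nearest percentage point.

-55 pp

First observation: θ = 360°·14.9/29.5 = 181.8°, so f = 1.000.
Second observation: θ = 275.8°, f = 0.450.
Δf = 0.450 − 1.000 = -0.550, i.e. -55 pp.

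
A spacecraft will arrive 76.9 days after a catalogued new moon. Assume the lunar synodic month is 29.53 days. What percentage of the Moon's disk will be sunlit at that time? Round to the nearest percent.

76.9/29.53 = 2.604 lunations, so 2 complete cycles and 17.84 d into the next.
The Moon has covered 17.84/29.53 of its cycle, so θ ≈ 360° × 17.84/29.53 = 217.5°.
With cos θ = (-0.793), the lit fraction is (1 − (-0.793))/2 ≈ 0.897, so 90%.

90%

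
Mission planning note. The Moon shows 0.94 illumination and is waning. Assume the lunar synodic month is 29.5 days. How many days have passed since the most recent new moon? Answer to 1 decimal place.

17.1 days

cos θ = 1 − 2f = -0.880, giving a principal value of 151.6°.
A waning Moon lies in 180°–360°, so θ = 360° − 151.6° = 208.4°.
At 360°/29.5 d per day, 208.4° corresponds to 17.07 days.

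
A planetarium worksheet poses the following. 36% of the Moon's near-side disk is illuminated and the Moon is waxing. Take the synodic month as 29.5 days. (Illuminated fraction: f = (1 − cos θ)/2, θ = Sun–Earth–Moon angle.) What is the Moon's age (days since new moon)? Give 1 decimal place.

Invert f = (1 − cos θ)/2 to get cos θ = 1 − 2(0.36) = 0.280, hence θ₀ = arccos 0.280 = 73.7°.
Waxing ⇒ before full, so θ = 73.7°.
At 360°/29.5 d per day, 73.7° corresponds to 6.04 days.

6.0 days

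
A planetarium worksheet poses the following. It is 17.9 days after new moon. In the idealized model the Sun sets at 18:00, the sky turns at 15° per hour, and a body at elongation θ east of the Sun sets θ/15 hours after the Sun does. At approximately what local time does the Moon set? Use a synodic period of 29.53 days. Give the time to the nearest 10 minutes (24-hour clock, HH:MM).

08:30

The Moon has covered 17.9/29.53 of its cycle, so θ ≈ 360° × 17.9/29.53 = 218.2°.
At 15° of sky rotation per hour, 218.2° corresponds to a 14.55 h lag.
18:00 + 14.548 h ≈ 08:33 → 08:30 to the nearest ten minutes.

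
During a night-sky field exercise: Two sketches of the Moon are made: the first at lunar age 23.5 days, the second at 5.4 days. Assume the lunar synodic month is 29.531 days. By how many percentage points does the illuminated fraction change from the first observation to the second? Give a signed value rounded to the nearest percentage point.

-6 pp

θ₁ = 360° × 23.5/29.531 = 286.5°, f₁ = (1 − cos θ₁)/2 = 0.358.
θ₂ = 360° × 5.4/29.531 = 65.8°, f₂ = (1 − cos θ₂)/2 = 0.295.
Change = f₂ − f₁ = -0.063 → -6 percentage points.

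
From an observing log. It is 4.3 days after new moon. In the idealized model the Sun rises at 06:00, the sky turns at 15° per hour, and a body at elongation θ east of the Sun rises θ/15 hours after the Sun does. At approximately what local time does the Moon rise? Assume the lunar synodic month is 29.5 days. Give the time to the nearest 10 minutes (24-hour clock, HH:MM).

Elongation θ = 360° × 4.3/29.5 ≈ 52.5°.
The Moon trails the Sun by θ/15 = 52.5/15 ≈ 3.50 hours.
06:00 + 3.498 h ≈ 09:30 → 09:30 to the nearest ten minutes.

09:30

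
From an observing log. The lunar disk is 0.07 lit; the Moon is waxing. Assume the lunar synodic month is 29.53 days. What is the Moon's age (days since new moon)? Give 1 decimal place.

2.5 days

From f = (1 − cos θ)/2: cos θ = 1 − 2×0.07 = 0.860; arccos → 30.7°.
The Moon is waxing (0°–180°), so θ = 30.7° directly.
At 360°/29.53 d per day, 30.7° corresponds to 2.52 days.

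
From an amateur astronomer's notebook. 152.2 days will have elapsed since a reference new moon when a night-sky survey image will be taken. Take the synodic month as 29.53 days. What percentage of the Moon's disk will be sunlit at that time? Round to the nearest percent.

152.2 d spans 5 complete synodic months (5 × 29.53 = 147.65 d) plus 4.55 d.
Elongation θ = 360° × 4.55/29.53 ≈ 55.5°.
Illuminated fraction = (1 − cos 55.5°)/2 = (1 − 0.567)/2 ≈ 0.217, so 22%.

22%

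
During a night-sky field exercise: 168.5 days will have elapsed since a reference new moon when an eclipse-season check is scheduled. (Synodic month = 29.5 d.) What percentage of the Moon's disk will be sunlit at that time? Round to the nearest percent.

Reduce mod P: 168.5 − 5×29.5 = 21.00 d into the current lunation.
Elongation θ = 360° × 21.00/29.5 ≈ 256.3°.
Illuminated fraction = (1 − cos 256.3°)/2 = (1 − (-0.237))/2 ≈ 0.619, so 62%.

62%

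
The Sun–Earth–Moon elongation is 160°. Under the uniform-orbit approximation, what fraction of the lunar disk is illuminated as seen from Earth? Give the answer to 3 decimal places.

0.970

Half-versine of 160°: (1 − (-0.940))/2 = 0.970.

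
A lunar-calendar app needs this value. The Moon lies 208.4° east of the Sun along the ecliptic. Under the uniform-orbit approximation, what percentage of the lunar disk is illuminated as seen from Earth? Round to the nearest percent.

f = (1 − cos 208.4°)/2 = (1 − (-0.880))/2 ≈ 0.940, i.e. 94%.

94%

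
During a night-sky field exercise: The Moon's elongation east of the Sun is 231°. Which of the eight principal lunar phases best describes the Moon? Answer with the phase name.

231° lies in the waning gibbous sector of the 8-phase cycle.

waning gibbous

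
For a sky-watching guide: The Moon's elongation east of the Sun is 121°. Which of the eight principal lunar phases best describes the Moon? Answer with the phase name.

waxing gibbous

The waxing gibbous sector spans roughly 112°–158°; 121° falls inside it.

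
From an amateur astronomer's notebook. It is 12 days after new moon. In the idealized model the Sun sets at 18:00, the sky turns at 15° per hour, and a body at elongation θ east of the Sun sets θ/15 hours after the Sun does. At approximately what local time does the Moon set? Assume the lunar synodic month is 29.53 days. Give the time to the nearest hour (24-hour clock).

04:00

The Moon has covered 12/29.53 of its cycle, so θ ≈ 360° × 12/29.53 = 146.3°.
At 15° of sky rotation per hour, 146.3° corresponds to a 9.75 h lag.
18:00 + 9.75 h ≈ 03:45 → 04:00 to the nearest hour.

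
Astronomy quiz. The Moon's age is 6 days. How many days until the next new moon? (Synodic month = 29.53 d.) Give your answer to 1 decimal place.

One full lunation from the last new moon is 29.53 d; remaining = 29.53 − 6 = 23.530 d.

23.5 days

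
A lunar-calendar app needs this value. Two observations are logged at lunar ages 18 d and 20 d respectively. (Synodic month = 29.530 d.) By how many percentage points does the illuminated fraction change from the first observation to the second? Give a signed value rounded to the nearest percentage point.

First observation: θ = 360°·18/29.530 = 219.4°, so f = 0.886.
Second observation: θ = 243.8°, f = 0.721.
Δf = 0.721 − 0.886 = -0.166, i.e. -17 pp.

-17 percentage points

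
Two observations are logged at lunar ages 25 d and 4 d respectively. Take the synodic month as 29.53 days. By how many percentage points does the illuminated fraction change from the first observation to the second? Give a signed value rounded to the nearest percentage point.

-4 percentage points

θ₁ = 360° × 25/29.53 = 304.8°, f₁ = (1 − cos θ₁)/2 = 0.215.
θ₂ = 360° × 4/29.53 = 48.8°, f₂ = (1 − cos θ₂)/2 = 0.170.
Change = f₂ − f₁ = -0.044 → -4 percentage points.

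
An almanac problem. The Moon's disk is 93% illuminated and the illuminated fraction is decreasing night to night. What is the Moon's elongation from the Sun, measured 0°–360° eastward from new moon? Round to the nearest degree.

211°

From f = (1 − cos θ)/2: cos θ = 1 − 2×0.93 = -0.860; arccos → 149.3°.
A waning Moon lies in 180°–360°, so θ = 360° − 149.3° = 210.7°.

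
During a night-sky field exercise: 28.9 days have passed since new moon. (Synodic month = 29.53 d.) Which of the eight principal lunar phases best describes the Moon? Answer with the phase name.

new moon

θ ≈ 360° × 28.9/29.53 = 352°, which falls in the new moon sector.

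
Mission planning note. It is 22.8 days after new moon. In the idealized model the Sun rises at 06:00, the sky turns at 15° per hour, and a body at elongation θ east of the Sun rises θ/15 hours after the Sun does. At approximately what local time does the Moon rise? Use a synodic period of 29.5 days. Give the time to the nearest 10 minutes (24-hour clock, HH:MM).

The Moon has covered 22.8/29.5 of its cycle, so θ ≈ 360° × 22.8/29.5 = 278.2°.
At 15° of sky rotation per hour, 278.2° corresponds to a 18.55 h lag.
06:00 + 18.549 h ≈ 00:33 → 00:30 to the nearest ten minutes.

00:30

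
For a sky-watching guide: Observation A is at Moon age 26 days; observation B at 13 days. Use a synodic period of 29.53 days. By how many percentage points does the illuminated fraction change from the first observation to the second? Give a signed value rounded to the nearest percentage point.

+83 percentage points

First observation: θ = 360°·26/29.53 = 317.0°, so f = 0.135.
Second observation: θ = 158.5°, f = 0.965.
Δf = 0.965 − 0.135 = +0.831, i.e. +83 pp.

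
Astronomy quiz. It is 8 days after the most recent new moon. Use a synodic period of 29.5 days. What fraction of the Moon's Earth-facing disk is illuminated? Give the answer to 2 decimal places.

0.57

Elongation θ = 360° × 8/29.5 ≈ 97.6°.
cos 97.6° = (-0.133), so f = (1 − (-0.133))/2 = 0.566.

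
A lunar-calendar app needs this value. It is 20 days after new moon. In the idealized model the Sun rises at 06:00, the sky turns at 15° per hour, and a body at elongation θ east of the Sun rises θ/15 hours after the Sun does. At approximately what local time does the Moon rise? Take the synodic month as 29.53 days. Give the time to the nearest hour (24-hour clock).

22:00

Elongation θ = 360° × 20/29.53 ≈ 243.8°.
Delay after the Sun = 243.8° / (15°/h) ≈ 16.25 h.
06:00 + 16.25 h ≈ 22:15 → 22:00 to the nearest hour.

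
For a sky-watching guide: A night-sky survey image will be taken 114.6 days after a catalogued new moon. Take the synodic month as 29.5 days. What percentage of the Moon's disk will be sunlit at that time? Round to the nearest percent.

13%

Reduce mod P: 114.6 − 3×29.5 = 26.10 d into the current lunation.
Elongation θ = 360° × 26.10/29.5 ≈ 318.5°.
With cos θ = 0.749, the lit fraction is (1 − 0.749)/2 ≈ 0.125, so 13%.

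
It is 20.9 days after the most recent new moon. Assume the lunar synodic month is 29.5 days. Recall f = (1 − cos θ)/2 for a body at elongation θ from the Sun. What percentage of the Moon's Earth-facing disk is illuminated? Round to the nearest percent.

The Moon has covered 20.9/29.5 of its cycle, so θ ≈ 360° × 20.9/29.5 = 255.1°.
With cos θ = (-0.258), the lit fraction is (1 − (-0.258))/2 ≈ 0.629, so 63%.

63%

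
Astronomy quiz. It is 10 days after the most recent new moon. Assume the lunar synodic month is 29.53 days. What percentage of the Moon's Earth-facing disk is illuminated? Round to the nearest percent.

76%

The Moon has covered 10/29.53 of its cycle, so θ ≈ 360° × 10/29.53 = 121.9°.
With cos θ = (-0.529), the lit fraction is (1 − (-0.529))/2 ≈ 0.764, so 76%.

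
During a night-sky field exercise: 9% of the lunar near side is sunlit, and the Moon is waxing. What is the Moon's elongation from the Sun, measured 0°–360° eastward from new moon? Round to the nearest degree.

35°

From f = (1 − cos θ)/2: cos θ = 1 − 2×0.09 = 0.820; arccos → 34.9°.
The Moon is waxing (0°–180°), so θ = 34.9° directly.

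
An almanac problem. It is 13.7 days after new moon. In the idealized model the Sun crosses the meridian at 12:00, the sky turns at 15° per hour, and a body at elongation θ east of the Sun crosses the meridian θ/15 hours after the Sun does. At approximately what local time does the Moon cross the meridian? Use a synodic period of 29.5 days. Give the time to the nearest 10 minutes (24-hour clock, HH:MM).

23:10

Phase angle: θ = 360°·(13.7 d)/(29.5 d) = 167.2°.
At 15° of sky rotation per hour, 167.2° corresponds to a 11.15 h lag.
12:00 + 11.146 h ≈ 23:09 → 23:10 to the nearest ten minutes.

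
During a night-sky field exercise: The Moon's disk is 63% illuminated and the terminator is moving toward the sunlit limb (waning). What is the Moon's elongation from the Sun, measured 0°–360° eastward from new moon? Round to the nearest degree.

cos θ = 1 − 2f = -0.260, giving a principal value of 105.1°.
Since the Moon is past full (waning), take the reflex angle: θ = 360° − 105.1° = 254.9°.

255°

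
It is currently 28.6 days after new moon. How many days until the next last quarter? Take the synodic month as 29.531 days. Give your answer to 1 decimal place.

Last quarter occurs at elongation 270°, i.e. at age 29.531 × 270/360 = 22.148 d.
Already past this cycle's last quarter; the next is at 22.148 + 29.531 = 51.679 d, so 51.679 − 28.6 = 23.079 days.

23.1 days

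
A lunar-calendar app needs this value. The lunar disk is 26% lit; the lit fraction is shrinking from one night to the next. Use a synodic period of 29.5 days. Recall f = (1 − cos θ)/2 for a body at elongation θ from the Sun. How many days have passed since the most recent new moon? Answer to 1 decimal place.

From f = (1 − cos θ)/2: cos θ = 1 − 2×0.26 = 0.480; arccos → 61.3°.
Waning ⇒ past full, so θ = 360° − 61.3° = 298.7°.
Age = 29.5 × 298.7°/360° ≈ 24.48 days.

24.5 days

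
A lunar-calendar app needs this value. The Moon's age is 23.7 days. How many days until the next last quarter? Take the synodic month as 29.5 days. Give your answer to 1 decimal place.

27.9 days

Last quarter is 0.75 of the way through the cycle: age 0.75 × 29.5 = 22.125 d.
Already past this cycle's last quarter; the next is at 22.125 + 29.5 = 51.625 d, so 51.625 − 23.7 = 27.925 days.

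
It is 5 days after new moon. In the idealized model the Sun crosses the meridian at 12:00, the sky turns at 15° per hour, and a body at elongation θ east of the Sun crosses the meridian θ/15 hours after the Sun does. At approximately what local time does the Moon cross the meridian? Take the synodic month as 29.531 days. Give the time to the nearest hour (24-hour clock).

Phase angle: θ = 360°·(5 d)/(29.531 d) = 61.0°.
The Moon trails the Sun by θ/15 = 61.0/15 ≈ 4.06 hours.
12:00 + 4.06 h ≈ 16:04 → 16:00 to the nearest hour.

16:00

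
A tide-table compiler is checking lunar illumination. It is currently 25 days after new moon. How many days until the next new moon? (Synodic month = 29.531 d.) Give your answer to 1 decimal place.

The next new moon completes the synodic month: 29.531 − 25 = 4.531 days.

4.5 days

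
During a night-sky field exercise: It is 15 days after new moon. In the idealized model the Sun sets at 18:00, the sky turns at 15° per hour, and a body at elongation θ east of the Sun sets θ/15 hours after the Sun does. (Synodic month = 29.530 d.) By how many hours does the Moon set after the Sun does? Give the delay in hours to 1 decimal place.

Phase angle: θ = 360°·(15 d)/(29.530 d) = 182.9°.
The Moon trails the Sun by θ/15 = 182.9/15 ≈ 12.19 hours.
So the Moon sets 12.19 h after the Sun.

12.2 h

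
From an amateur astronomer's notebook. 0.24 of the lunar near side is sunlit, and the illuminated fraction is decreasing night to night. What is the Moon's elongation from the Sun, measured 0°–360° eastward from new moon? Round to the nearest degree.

cos θ = 1 − 2f = 0.520, giving a principal value of 58.7°.
Waning ⇒ past full, so θ = 360° − 58.7° = 301.3°.

301°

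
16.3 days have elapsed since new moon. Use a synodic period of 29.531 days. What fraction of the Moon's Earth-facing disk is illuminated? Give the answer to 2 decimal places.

0.97

Elongation θ = 360° × 16.3/29.531 ≈ 198.7°.
With cos θ = (-0.947), the lit fraction is (1 − (-0.947))/2 ≈ 0.974.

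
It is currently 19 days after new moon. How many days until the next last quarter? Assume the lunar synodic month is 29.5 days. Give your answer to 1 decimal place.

3.1 days

Last quarter occurs at elongation 270°, i.e. at age 29.5 × 270/360 = 22.125 d.
So 3.125 days remain (22.125 − 19).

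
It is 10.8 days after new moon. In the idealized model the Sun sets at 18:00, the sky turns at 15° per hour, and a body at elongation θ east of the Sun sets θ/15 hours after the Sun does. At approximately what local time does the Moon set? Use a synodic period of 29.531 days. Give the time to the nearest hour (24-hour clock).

03:00

The Moon has covered 10.8/29.531 of its cycle, so θ ≈ 360° × 10.8/29.531 = 131.7°.
At 15° of sky rotation per hour, 131.7° corresponds to a 8.78 h lag.
18:00 + 8.78 h ≈ 02:47 → 03:00 to the nearest hour.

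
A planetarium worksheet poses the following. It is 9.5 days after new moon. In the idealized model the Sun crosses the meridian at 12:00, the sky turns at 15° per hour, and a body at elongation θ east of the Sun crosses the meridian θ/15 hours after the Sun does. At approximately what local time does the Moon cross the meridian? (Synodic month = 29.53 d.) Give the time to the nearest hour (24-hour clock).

The Moon has covered 9.5/29.53 of its cycle, so θ ≈ 360° × 9.5/29.53 = 115.8°.
The Moon trails the Sun by θ/15 = 115.8/15 ≈ 7.72 hours.
12:00 + 7.72 h ≈ 19:43 → 20:00 to the nearest hour.

20:00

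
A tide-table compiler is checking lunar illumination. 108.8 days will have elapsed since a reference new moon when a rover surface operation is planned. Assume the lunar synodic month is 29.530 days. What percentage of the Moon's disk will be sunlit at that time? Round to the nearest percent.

Reduce mod P: 108.8 − 3×29.530 = 20.21 d into the current lunation.
Elongation θ = 360° × 20.21/29.530 ≈ 246.4°.
Illuminated fraction = (1 − cos 246.4°)/2 = (1 − (-0.401))/2 ≈ 0.700, so 70%.

70%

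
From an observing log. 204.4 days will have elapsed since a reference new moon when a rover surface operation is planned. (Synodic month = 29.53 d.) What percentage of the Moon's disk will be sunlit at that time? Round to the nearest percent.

6%

Reduce mod P: 204.4 − 6×29.53 = 27.22 d into the current lunation.
Phase angle: θ = 360°·(27.22 d)/(29.53 d) = 331.8°.
Illuminated fraction = (1 − cos 331.8°)/2 = (1 − 0.882)/2 ≈ 0.059, so 6%.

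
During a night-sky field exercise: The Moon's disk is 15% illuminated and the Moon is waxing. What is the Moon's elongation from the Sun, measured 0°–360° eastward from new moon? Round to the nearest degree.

46°

cos θ = 1 − 2f = 0.700, giving a principal value of 45.6°.
Waxing ⇒ before full, so θ = 45.6°.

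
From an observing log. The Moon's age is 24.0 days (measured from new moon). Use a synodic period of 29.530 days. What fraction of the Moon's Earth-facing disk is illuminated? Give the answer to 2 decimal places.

The Moon has covered 24.0/29.530 of its cycle, so θ ≈ 360° × 24.0/29.530 = 292.6°.
Illuminated fraction = (1 − cos 292.6°)/2 = (1 − 0.384)/2 ≈ 0.308.

0.31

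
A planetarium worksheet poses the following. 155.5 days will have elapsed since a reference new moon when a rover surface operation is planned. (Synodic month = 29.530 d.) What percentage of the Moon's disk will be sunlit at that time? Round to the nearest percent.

155.5 d spans 5 complete synodic months (5 × 29.530 = 147.65 d) plus 7.85 d.
Phase angle: θ = 360°·(7.85 d)/(29.530 d) = 95.7°.
With cos θ = (-0.099), the lit fraction is (1 − (-0.099))/2 ≈ 0.550, so 55%.

55%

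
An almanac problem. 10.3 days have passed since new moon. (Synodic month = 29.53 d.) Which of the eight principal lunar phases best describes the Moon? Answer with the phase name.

θ ≈ 360° × 10.3/29.53 = 126°, which falls in the waxing gibbous sector.

waxing gibbous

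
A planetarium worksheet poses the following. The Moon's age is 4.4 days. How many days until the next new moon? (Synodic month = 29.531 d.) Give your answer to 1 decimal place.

The next new moon completes the synodic month: 29.531 − 4.4 = 25.131 days.

25.1 days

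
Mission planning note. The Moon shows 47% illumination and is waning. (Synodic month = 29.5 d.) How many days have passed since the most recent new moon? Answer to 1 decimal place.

22.4 days

Invert f = (1 − cos θ)/2 to get cos θ = 1 − 2(0.47) = 0.060, hence θ₀ = arccos 0.060 = 86.6°.
Waning ⇒ past full, so θ = 360° − 86.6° = 273.4°.
Age = 29.5 × 273.4°/360° ≈ 22.41 days.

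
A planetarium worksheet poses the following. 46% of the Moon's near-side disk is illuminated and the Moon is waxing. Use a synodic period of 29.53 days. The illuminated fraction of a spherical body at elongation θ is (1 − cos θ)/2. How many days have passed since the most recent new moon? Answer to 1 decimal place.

cos θ = 1 − 2f = 0.080, giving a principal value of 85.4°.
The Moon is waxing (0°–180°), so θ = 85.4° directly.
Age = 29.53 × 85.4°/360° ≈ 7.01 days.

7.0 days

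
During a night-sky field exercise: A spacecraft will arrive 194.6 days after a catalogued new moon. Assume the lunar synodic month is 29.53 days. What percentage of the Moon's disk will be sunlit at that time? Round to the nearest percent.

92%

194.6/29.53 = 6.590 lunations, so 6 complete cycles and 17.42 d into the next.
The Moon has covered 17.42/29.53 of its cycle, so θ ≈ 360° × 17.42/29.53 = 212.4°.
Illuminated fraction = (1 − cos 212.4°)/2 = (1 − (-0.845))/2 ≈ 0.922, so 92%.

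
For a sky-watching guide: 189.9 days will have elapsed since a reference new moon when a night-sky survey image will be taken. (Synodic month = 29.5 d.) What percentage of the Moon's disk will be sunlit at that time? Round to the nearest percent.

96%

189.9 d spans 6 complete synodic months (6 × 29.5 = 177.00 d) plus 12.90 d.
The Moon has covered 12.90/29.5 of its cycle, so θ ≈ 360° × 12.90/29.5 = 157.4°.
cos 157.4° = (-0.923), so f = (1 − (-0.923))/2 = 0.962, so 96%.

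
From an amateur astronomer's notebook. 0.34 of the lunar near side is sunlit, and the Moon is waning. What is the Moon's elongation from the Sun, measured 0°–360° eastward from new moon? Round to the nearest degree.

cos θ = 1 − 2f = 0.320, giving a principal value of 71.3°.
Since the Moon is past full (waning), take the reflex angle: θ = 360° − 71.3° = 288.7°.

289°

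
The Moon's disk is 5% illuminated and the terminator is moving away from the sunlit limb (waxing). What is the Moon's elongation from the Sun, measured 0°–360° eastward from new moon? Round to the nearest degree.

cos θ = 1 − 2f = 0.900, giving a principal value of 25.8°.
The Moon is waxing (0°–180°), so θ = 25.8° directly.

26°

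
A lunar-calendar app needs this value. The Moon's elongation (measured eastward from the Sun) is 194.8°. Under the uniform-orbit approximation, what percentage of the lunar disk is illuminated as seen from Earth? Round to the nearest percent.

98%

f = (1 − cos 194.8°)/2 = (1 − (-0.967))/2 ≈ 0.983, i.e. 98%.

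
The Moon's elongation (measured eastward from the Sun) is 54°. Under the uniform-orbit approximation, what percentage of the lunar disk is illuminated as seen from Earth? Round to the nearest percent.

21%

Half-versine of 54°: (1 − 0.588)/2 = 0.206, i.e. 21%.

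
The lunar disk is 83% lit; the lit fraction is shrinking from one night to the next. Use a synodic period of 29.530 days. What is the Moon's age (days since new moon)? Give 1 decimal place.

18.8 days

cos θ = 1 − 2f = -0.660, giving a principal value of 131.3°.
Since the Moon is past full (waning), take the reflex angle: θ = 360° − 131.3° = 228.7°.
At 360°/29.530 d per day, 228.7° corresponds to 18.76 days.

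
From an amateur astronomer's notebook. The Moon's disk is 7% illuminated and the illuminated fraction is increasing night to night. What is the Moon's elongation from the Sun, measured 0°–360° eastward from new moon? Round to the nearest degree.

Invert f = (1 − cos θ)/2 to get cos θ = 1 − 2(0.07) = 0.860, hence θ₀ = arccos 0.860 = 30.7°.
Waxing ⇒ before full, so θ = 30.7°.

31°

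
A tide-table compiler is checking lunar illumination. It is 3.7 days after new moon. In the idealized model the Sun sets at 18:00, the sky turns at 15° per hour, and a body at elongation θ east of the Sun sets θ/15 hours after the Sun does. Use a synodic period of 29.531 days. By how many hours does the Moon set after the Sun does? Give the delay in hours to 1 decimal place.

3.0 h

The Moon has covered 3.7/29.531 of its cycle, so θ ≈ 360° × 3.7/29.531 = 45.1°.
The Moon trails the Sun by θ/15 = 45.1/15 ≈ 3.01 hours.
So the Moon sets 3.01 h after the Sun.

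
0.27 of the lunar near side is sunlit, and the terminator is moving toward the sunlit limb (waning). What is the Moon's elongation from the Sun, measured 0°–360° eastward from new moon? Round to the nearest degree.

From f = (1 − cos θ)/2: cos θ = 1 − 2×0.27 = 0.460; arccos → 62.6°.
Waning ⇒ past full, so θ = 360° − 62.6° = 297.4°.

297°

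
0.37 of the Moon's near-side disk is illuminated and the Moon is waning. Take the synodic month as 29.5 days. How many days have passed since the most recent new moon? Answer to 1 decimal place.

Invert f = (1 − cos θ)/2 to get cos θ = 1 − 2(0.37) = 0.260, hence θ₀ = arccos 0.260 = 74.9°.
A waning Moon lies in 180°–360°, so θ = 360° − 74.9° = 285.1°.
Age = 29.5 × 285.1°/360° ≈ 23.36 days.

23.4 days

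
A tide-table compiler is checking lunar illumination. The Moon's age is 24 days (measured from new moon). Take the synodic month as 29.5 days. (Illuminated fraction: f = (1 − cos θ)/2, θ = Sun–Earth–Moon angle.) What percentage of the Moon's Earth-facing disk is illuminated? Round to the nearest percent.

Elongation θ = 360° × 24/29.5 ≈ 292.9°.
With cos θ = 0.389, the lit fraction is (1 − 0.389)/2 ≈ 0.306, so 31%.

31%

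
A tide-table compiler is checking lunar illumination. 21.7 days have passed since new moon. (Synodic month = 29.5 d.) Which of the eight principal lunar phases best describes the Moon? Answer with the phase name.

At 21.7/29.5 of the cycle, θ ≈ 265° — the last quarter range.

last quarter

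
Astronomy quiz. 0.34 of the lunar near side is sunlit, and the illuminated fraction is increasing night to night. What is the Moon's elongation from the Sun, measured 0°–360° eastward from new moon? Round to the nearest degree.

71°

From f = (1 − cos θ)/2: cos θ = 1 − 2×0.34 = 0.320; arccos → 71.3°.
The Moon is waxing (0°–180°), so θ = 71.3° directly.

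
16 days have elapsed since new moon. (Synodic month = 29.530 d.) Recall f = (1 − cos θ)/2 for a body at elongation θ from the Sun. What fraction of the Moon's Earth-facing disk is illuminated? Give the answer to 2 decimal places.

0.98

The Moon has covered 16/29.530 of its cycle, so θ ≈ 360° × 16/29.530 = 195.1°.
Illuminated fraction = (1 − cos 195.1°)/2 = (1 − (-0.966))/2 ≈ 0.983.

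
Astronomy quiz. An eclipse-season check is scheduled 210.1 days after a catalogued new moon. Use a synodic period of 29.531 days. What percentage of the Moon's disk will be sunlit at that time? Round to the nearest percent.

210.1/29.531 = 7.115 lunations, so 7 complete cycles and 3.38 d into the next.
Elongation θ = 360° × 3.38/29.531 ≈ 41.2°.
With cos θ = 0.752, the lit fraction is (1 − 0.752)/2 ≈ 0.124, so 12%.

12%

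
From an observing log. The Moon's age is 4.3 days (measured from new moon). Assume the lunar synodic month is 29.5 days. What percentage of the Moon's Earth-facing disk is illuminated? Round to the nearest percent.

20%

The Moon has covered 4.3/29.5 of its cycle, so θ ≈ 360° × 4.3/29.5 = 52.5°.
cos 52.5° = 0.609, so f = (1 − 0.609)/2 = 0.195, so 20%.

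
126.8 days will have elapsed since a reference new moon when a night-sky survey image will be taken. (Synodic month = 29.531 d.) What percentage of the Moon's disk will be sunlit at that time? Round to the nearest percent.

Reduce mod P: 126.8 − 4×29.531 = 8.68 d into the current lunation.
Elongation θ = 360° × 8.68/29.531 ≈ 105.8°.
Illuminated fraction = (1 − cos 105.8°)/2 = (1 − (-0.272))/2 ≈ 0.636, so 64%.

64%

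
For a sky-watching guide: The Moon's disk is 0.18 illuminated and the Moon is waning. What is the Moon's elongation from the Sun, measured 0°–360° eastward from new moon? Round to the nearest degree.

310°

From f = (1 − cos θ)/2: cos θ = 1 − 2×0.18 = 0.640; arccos → 50.2°.
Since the Moon is past full (waning), take the reflex angle: θ = 360° − 50.2° = 309.8°.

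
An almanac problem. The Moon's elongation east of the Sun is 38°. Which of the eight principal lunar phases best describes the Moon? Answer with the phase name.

38° lies in the waxing crescent sector of the 8-phase cycle.

waxing crescent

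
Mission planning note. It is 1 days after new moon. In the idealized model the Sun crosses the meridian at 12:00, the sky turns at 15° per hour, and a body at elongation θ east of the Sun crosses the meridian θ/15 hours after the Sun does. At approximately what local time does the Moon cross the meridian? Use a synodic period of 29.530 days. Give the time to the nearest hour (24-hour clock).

The Moon has covered 1/29.530 of its cycle, so θ ≈ 360° × 1/29.530 = 12.2°.
At 15° of sky rotation per hour, 12.2° corresponds to a 0.81 h lag.
12:00 + 0.81 h ≈ 12:49 → 13:00 to the nearest hour.

13:00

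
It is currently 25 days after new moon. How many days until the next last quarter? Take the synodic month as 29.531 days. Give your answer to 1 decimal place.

Last quarter occurs at elongation 270°, i.e. at age 29.531 × 270/360 = 22.148 d.
Already past this cycle's last quarter; the next is at 22.148 + 29.531 = 51.679 d, so 51.679 − 25 = 26.679 days.

26.7 days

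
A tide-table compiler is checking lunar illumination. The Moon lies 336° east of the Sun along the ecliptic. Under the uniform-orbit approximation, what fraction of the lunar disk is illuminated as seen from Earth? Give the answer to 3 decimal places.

0.043

cos 336° = 0.914, so f = (1 − 0.914)/2 = 0.043.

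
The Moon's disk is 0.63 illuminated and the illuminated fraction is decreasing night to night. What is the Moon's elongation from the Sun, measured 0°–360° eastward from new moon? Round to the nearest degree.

From f = (1 − cos θ)/2: cos θ = 1 − 2×0.63 = -0.260; arccos → 105.1°.
Since the Moon is past full (waning), take the reflex angle: θ = 360° − 105.1° = 254.9°.

255°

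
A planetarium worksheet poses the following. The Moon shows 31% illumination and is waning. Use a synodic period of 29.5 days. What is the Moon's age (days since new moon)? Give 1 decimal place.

24.0 days

cos θ = 1 − 2f = 0.380, giving a principal value of 67.7°.
Waning ⇒ past full, so θ = 360° − 67.7° = 292.3°.
At 360°/29.5 d per day, 292.3° corresponds to 23.96 days.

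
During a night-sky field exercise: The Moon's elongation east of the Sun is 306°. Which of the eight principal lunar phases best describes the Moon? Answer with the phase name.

waning crescent

306° lies in the waning crescent sector of the 8-phase cycle.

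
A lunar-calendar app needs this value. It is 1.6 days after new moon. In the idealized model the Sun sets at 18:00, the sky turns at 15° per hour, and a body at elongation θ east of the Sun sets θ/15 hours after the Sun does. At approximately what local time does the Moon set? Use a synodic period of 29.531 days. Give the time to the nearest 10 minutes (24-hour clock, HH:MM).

Elongation θ = 360° × 1.6/29.531 ≈ 19.5°.
The Moon trails the Sun by θ/15 = 19.5/15 ≈ 1.30 hours.
18:00 + 1.300 h ≈ 19:18 → 19:20 to the nearest ten minutes.

19:20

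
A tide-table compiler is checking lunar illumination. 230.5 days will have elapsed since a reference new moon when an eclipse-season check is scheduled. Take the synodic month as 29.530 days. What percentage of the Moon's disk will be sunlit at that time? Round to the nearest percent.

33%

230.5/29.530 = 7.806 lunations, so 7 complete cycles and 23.79 d into the next.
Phase angle: θ = 360°·(23.79 d)/(29.530 d) = 290.0°.
With cos θ = 0.342, the lit fraction is (1 − 0.342)/2 ≈ 0.329, so 33%.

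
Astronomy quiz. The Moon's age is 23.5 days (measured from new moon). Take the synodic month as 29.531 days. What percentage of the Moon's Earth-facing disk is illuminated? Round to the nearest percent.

The Moon has covered 23.5/29.531 of its cycle, so θ ≈ 360° × 23.5/29.531 = 286.5°.
cos 286.5° = 0.284, so f = (1 − 0.284)/2 = 0.358, so 36%.

36%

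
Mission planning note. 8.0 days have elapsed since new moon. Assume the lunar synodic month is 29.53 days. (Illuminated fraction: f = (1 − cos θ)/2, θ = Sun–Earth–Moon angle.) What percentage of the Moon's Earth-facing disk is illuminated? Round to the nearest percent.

Elongation θ = 360° × 8.0/29.53 ≈ 97.5°.
Illuminated fraction = (1 − cos 97.5°)/2 = (1 − (-0.131))/2 ≈ 0.566, so 57%.

57%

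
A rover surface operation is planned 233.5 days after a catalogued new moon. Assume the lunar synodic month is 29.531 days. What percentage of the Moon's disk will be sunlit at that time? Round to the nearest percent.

Reduce mod P: 233.5 − 7×29.531 = 26.78 d into the current lunation.
The Moon has covered 26.78/29.531 of its cycle, so θ ≈ 360° × 26.78/29.531 = 326.5°.
cos 326.5° = 0.834, so f = (1 − 0.834)/2 = 0.083, so 8%.

8%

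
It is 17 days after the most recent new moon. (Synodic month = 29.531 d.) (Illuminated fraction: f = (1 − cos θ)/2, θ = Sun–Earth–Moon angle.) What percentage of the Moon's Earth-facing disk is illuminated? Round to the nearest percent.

94%

The Moon has covered 17/29.531 of its cycle, so θ ≈ 360° × 17/29.531 = 207.2°.
cos 207.2° = (-0.889), so f = (1 − (-0.889))/2 = 0.945, so 94%.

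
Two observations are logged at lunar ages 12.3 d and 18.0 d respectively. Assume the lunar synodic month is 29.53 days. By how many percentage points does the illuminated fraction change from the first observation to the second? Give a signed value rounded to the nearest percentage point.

θ₁ = 360° × 12.3/29.53 = 149.9°, f₁ = (1 − cos θ₁)/2 = 0.933.
θ₂ = 360° × 18.0/29.53 = 219.4°, f₂ = (1 − cos θ₂)/2 = 0.886.
Change = f₂ − f₁ = -0.047 → -5 percentage points.

-5 pp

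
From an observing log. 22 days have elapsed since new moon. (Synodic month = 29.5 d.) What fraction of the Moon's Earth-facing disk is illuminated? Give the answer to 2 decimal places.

The Moon has covered 22/29.5 of its cycle, so θ ≈ 360° × 22/29.5 = 268.5°.
With cos θ = (-0.027), the lit fraction is (1 − (-0.027))/2 ≈ 0.513.

0.51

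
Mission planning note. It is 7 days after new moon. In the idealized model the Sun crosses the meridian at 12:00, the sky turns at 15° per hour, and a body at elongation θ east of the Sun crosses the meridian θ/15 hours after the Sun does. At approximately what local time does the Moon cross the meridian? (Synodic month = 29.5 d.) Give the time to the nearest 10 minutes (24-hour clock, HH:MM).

The Moon has covered 7/29.5 of its cycle, so θ ≈ 360° × 7/29.5 = 85.4°.
At 15° of sky rotation per hour, 85.4° corresponds to a 5.69 h lag.
12:00 + 5.695 h ≈ 17:42 → 17:40 to the nearest ten minutes.

17:40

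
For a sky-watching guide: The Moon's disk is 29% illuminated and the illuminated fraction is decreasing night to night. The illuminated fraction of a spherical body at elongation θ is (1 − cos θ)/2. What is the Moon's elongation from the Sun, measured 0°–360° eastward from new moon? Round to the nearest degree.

cos θ = 1 − 2f = 0.420, giving a principal value of 65.2°.
Waning ⇒ past full, so θ = 360° − 65.2° = 294.8°.

295°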